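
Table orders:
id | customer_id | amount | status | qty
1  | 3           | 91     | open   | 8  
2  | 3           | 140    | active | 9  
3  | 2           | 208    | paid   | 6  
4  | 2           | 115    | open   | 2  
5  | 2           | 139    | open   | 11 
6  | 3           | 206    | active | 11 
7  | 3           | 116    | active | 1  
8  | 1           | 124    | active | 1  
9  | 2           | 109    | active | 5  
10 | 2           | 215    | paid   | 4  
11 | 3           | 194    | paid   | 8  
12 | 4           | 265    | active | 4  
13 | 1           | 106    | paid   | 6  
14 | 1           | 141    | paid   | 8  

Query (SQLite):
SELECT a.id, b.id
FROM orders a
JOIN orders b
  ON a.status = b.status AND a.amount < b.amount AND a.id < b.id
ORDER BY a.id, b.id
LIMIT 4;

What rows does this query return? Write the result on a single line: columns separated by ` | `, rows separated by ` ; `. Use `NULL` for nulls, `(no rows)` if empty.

1 | 4 ; 1 | 5 ; 2 | 6 ; 2 | 12

Pairs (a,b) with same status, a.amount < b.amount, a.id < b.id.
status groups: active:{2,6,7,8,9,12} open:{1,4,5} paid:{3,10,11,13,14}
Ordered by (a.id, b.id); first 4.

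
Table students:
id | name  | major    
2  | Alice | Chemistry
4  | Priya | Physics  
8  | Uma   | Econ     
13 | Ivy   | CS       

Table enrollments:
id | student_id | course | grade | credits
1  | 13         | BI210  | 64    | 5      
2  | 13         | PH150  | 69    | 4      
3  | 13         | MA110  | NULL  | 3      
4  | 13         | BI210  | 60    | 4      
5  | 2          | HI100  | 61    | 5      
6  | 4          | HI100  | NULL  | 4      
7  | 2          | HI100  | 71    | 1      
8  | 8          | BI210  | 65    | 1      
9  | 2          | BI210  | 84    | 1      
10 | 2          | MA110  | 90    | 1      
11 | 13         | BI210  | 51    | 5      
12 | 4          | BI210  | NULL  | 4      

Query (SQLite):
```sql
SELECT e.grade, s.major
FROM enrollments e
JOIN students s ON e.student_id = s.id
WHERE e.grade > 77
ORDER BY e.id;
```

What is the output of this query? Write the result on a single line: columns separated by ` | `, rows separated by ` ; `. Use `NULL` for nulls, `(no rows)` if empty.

84 | Chemistry ; 90 | Chemistry

Each enrollments row matches the students row where student_id = students.id.
Then keep rows with e.grade > 77.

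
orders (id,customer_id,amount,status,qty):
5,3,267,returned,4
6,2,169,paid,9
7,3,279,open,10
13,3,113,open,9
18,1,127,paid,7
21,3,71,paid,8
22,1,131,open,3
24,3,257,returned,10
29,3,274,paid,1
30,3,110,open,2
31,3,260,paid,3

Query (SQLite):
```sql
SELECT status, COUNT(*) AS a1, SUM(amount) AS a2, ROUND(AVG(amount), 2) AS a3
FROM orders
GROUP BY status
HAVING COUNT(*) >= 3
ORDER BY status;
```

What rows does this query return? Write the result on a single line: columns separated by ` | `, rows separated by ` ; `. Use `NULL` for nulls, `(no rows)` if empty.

Group orders by status.
Per group compute: COUNT(*), SUM(amount), ROUND(AVG(amount), 2).
HAVING: drop groups with fewer than 3 rows.
  open: ids {7, 13, 22, 30} → COUNT(*)=4, SUM(amount)=633, ROUND(AVG(amount), 2)=158.25
  paid: ids {6, 18, 21, 29, 31} → COUNT(*)=5, SUM(amount)=901, ROUND(AVG(amount), 2)=180.2
  returned: ids {5, 24} → COUNT(*)=2, SUM(amount)=524, ROUND(AVG(amount), 2)=262

open | 4 | 633 | 158.25 ; paid | 5 | 901 | 180.2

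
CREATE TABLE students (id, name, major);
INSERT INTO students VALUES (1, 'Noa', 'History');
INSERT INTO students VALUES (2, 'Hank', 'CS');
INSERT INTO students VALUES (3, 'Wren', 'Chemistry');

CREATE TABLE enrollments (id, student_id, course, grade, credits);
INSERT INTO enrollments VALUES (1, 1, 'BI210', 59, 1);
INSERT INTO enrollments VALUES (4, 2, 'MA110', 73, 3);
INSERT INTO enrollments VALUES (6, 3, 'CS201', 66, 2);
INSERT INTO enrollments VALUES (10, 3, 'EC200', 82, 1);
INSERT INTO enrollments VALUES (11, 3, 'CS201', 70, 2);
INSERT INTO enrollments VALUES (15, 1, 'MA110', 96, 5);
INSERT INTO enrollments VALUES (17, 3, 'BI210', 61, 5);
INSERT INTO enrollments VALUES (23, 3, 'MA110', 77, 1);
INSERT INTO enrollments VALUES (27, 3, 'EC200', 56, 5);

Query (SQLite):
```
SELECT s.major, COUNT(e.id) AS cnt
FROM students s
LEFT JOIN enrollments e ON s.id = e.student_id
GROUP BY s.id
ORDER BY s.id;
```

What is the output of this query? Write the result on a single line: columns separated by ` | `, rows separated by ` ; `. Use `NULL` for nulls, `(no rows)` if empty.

LEFT JOIN keeps every students row; unmatched ones get NULL for enrollments columns.
Group by students.id and compute COUNT(e.id). COUNT(col) of an all-NULL group is 0.
  1: ids {1, 15} → COUNT(e.id)=2
  2: ids {4} → COUNT(e.id)=1
  3: ids {6, 10, 11, 17, 23, 27} → COUNT(e.id)=6

History | 2 ; CS | 1 ; Chemistry | 6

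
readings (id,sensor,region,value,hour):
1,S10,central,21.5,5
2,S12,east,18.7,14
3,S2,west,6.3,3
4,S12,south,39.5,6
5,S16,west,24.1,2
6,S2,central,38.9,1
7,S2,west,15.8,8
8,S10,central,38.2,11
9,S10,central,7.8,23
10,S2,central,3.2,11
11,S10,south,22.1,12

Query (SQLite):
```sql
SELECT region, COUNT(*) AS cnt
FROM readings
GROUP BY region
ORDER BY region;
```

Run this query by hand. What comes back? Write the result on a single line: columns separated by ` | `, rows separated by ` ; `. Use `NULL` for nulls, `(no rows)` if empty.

Partition readings by region; compute COUNT(*) within each group.
  central: ids {1, 6, 8, 9, 10} → COUNT(*)=5
  east: ids {2} → COUNT(*)=1
  south: ids {4, 11} → COUNT(*)=2
  west: ids {3, 5, 7} → COUNT(*)=3

central | 5 ; east | 1 ; south | 2 ; west | 3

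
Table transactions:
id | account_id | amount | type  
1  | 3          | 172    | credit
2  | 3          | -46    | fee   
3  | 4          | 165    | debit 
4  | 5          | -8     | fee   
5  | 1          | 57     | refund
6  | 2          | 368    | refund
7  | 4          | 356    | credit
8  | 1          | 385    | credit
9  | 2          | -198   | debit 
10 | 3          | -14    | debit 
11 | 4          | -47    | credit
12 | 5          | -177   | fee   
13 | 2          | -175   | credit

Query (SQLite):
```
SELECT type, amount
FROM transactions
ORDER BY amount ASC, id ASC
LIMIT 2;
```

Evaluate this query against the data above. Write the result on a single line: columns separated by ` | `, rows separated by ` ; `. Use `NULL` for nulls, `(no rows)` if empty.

Sort by amount asc, tiebreak id asc: (-198, id=9), (-177, id=12), (-175, id=13), (-47, id=11), (-46, id=2) …. Take first 2.

debit | -198 ; fee | -177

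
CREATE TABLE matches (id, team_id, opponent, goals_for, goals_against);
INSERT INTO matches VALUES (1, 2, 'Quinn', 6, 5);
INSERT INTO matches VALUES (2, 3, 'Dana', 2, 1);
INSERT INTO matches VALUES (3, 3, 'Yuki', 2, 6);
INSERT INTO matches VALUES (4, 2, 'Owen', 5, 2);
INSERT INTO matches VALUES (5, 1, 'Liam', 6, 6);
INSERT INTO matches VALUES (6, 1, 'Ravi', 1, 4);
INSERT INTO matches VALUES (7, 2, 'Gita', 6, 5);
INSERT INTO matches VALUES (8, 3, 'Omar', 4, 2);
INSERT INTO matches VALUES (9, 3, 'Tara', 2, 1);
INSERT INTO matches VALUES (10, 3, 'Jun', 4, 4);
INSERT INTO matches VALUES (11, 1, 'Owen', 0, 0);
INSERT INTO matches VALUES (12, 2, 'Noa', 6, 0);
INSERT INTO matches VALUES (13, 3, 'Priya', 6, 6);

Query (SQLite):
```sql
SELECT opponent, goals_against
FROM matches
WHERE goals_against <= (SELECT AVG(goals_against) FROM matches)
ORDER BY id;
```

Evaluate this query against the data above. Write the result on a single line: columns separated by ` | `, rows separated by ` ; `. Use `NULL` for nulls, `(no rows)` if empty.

Scalar subquery: AVG(goals_against) over all matches rows = 3.230769 (≈; comparison uses full precision).
Keep rows where goals_against <= that value.

Dana | 1 ; Owen | 2 ; Omar | 2 ; Tara | 1 ; Owen | 0 ; Noa | 0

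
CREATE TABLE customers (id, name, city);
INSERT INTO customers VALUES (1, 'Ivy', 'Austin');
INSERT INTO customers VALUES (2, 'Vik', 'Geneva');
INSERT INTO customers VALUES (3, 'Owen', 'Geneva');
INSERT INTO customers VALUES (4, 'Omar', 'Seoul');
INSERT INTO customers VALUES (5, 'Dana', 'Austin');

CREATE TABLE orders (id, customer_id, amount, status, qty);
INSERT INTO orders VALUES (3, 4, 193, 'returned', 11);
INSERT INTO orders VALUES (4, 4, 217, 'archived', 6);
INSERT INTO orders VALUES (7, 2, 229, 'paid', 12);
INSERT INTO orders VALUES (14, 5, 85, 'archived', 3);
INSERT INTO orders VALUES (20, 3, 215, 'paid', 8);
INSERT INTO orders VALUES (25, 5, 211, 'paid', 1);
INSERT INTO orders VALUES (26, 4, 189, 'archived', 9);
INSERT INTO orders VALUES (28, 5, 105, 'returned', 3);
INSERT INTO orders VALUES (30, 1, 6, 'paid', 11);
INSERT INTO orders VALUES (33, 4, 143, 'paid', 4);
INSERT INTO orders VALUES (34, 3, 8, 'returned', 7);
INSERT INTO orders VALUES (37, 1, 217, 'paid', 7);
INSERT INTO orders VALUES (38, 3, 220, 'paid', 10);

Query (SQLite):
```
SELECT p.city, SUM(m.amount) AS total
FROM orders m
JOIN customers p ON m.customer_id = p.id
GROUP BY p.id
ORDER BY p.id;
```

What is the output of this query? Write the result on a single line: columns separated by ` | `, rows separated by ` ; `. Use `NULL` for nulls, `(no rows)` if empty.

Join each orders row to its customers via customer_id.
Group joined rows by customers.id; compute SUM(m.amount) per group.
  1: ids {30, 37} → SUM(m.amount)=223
  2: ids {7} → SUM(m.amount)=229
  3: ids {20, 34, 38} → SUM(m.amount)=443
  4: ids {3, 4, 26, 33} → SUM(m.amount)=742
  5: ids {14, 25, 28} → SUM(m.amount)=401

Austin | 223 ; Geneva | 229 ; Geneva | 443 ; Seoul | 742 ; Austin | 401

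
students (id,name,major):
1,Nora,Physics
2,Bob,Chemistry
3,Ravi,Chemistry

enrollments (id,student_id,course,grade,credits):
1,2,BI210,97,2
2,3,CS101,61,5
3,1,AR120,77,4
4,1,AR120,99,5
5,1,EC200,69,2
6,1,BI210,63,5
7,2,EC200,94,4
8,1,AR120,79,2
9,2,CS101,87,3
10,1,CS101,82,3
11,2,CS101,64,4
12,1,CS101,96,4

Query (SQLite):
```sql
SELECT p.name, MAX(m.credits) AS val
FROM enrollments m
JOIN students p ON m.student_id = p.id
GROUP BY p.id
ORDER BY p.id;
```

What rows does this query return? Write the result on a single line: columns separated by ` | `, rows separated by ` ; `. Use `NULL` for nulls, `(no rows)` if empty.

Nora | 5 ; Bob | 4 ; Ravi | 5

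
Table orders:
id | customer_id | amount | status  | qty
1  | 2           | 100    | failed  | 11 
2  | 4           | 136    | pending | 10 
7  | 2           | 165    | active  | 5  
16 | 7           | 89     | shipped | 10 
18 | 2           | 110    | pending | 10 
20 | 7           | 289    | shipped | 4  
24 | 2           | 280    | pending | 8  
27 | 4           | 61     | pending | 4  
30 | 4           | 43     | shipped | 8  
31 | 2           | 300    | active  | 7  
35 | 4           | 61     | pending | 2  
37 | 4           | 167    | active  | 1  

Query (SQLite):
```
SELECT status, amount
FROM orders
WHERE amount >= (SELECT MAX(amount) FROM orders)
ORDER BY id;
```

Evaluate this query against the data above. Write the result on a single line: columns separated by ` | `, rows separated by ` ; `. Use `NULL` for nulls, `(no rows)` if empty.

active | 300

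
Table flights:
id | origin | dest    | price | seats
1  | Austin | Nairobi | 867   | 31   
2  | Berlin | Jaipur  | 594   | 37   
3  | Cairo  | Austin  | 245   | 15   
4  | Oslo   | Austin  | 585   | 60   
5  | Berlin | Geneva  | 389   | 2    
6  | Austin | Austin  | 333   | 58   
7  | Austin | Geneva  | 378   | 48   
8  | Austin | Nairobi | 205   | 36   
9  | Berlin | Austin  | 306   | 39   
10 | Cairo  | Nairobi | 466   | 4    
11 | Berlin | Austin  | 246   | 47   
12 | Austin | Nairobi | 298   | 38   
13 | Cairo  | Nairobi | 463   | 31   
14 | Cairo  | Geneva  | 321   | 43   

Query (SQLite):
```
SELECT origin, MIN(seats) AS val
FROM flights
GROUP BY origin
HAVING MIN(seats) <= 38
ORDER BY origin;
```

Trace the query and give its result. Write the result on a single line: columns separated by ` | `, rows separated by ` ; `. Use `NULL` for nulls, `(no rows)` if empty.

Partition flights by origin; compute MIN(seats) within each group.
HAVING: keep groups where MIN(seats) <= 38.
  Austin: ids {1, 6, 7, 8, 12} → MIN(seats)=31
  Berlin: ids {2, 5, 9, 11} → MIN(seats)=2
  Cairo: ids {3, 10, 13, 14} → MIN(seats)=4
  Oslo: ids {4} → MIN(seats)=60

Austin | 31 ; Berlin | 2 ; Cairo | 4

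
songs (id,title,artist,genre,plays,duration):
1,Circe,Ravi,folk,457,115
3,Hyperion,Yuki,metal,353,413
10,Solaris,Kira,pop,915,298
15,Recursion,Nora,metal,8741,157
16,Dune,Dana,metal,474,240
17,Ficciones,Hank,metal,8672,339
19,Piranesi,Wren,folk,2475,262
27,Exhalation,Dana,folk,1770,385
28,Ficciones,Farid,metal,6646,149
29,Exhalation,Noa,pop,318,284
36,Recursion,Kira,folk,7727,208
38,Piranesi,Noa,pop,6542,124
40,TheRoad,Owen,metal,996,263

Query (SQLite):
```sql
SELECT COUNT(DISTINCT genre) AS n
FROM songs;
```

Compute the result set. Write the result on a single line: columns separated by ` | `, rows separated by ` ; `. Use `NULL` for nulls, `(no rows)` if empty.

Count distinct non-NULL genre values.

3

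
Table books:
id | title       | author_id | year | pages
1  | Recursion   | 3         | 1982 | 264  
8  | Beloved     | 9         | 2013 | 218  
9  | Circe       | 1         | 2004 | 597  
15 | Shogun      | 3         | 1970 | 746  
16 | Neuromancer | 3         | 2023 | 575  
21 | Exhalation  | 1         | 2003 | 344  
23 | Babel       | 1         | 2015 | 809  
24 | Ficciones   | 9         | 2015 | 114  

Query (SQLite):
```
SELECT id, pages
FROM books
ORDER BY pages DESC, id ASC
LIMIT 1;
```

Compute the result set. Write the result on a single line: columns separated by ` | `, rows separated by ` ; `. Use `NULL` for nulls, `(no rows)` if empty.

Sort by pages desc, tiebreak id asc: (809, id=23), (746, id=15), (597, id=9), (575, id=16) …. Take first 1.

23 | 809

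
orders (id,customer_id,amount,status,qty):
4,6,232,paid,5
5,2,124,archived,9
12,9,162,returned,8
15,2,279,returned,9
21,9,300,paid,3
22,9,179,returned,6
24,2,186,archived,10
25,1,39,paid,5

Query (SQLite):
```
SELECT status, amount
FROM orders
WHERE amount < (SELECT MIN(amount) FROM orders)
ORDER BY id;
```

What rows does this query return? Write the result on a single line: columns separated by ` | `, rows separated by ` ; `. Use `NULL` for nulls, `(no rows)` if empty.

Scalar subquery: MIN(amount) over all orders rows = 39.
Keep rows where amount < that value.

(no rows)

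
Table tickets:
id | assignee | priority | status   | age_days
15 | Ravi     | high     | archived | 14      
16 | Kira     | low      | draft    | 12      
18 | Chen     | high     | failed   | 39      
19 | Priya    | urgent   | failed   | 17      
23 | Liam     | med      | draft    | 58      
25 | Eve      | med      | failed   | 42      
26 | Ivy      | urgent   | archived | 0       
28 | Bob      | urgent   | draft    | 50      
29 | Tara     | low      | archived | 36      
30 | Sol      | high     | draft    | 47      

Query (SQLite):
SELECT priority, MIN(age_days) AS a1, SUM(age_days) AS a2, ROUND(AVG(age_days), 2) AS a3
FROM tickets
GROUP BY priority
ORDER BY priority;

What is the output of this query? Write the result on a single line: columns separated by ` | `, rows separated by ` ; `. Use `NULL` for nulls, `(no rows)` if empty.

Group tickets by priority.
Per group compute: MIN(age_days), SUM(age_days), ROUND(AVG(age_days), 2).
  high: ids {15, 18, 30} → MIN(age_days)=14, SUM(age_days)=100, ROUND(AVG(age_days), 2)=33.33
  low: ids {16, 29} → MIN(age_days)=12, SUM(age_days)=48, ROUND(AVG(age_days), 2)=24
  med: ids {23, 25} → MIN(age_days)=42, SUM(age_days)=100, ROUND(AVG(age_days), 2)=50
  urgent: ids {19, 26, 28} → MIN(age_days)=0, SUM(age_days)=67, ROUND(AVG(age_days), 2)=22.33

high | 14 | 100 | 33.33 ; low | 12 | 48 | 24 ; med | 42 | 100 | 50 ; urgent | 0 | 67 | 22.33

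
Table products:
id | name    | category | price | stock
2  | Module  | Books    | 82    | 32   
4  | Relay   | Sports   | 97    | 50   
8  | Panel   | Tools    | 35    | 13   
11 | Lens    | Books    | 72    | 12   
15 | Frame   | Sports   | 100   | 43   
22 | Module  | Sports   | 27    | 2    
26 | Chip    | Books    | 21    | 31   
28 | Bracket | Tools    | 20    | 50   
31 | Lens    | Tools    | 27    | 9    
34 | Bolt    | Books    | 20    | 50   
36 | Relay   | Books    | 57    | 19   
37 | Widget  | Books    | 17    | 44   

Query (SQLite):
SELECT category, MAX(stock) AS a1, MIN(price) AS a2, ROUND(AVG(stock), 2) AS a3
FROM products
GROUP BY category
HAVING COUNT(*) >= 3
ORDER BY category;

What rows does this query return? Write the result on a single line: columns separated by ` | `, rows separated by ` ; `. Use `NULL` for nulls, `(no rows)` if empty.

Group products by category.
Per group compute: MAX(stock), MIN(price), ROUND(AVG(stock), 2).
HAVING: drop groups with fewer than 3 rows.
  Books: ids {2, 11, 26, 34, 36, 37} → MAX(stock)=50, MIN(price)=17, ROUND(AVG(stock), 2)=31.33
  Sports: ids {4, 15, 22} → MAX(stock)=50, MIN(price)=27, ROUND(AVG(stock), 2)=31.67
  Tools: ids {8, 28, 31} → MAX(stock)=50, MIN(price)=20, ROUND(AVG(stock), 2)=24

Books | 50 | 17 | 31.33 ; Sports | 50 | 27 | 31.67 ; Tools | 50 | 20 | 24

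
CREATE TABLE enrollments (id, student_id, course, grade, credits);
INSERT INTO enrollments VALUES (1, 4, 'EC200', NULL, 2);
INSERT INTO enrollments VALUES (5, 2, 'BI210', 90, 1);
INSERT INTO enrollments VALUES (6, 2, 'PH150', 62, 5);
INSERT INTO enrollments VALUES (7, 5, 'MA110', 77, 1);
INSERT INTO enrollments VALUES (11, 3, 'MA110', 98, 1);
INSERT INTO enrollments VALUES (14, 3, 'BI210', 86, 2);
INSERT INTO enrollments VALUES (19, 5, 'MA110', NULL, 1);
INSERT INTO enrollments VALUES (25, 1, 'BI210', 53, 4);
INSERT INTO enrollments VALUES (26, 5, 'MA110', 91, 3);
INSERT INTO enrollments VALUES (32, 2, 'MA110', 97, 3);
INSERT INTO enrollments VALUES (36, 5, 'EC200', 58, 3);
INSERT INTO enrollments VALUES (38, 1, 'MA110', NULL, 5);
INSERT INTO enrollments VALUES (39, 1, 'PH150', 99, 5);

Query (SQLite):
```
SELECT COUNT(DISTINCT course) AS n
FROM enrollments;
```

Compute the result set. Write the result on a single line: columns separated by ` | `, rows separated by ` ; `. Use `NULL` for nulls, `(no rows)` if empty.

Count distinct non-NULL course values.

4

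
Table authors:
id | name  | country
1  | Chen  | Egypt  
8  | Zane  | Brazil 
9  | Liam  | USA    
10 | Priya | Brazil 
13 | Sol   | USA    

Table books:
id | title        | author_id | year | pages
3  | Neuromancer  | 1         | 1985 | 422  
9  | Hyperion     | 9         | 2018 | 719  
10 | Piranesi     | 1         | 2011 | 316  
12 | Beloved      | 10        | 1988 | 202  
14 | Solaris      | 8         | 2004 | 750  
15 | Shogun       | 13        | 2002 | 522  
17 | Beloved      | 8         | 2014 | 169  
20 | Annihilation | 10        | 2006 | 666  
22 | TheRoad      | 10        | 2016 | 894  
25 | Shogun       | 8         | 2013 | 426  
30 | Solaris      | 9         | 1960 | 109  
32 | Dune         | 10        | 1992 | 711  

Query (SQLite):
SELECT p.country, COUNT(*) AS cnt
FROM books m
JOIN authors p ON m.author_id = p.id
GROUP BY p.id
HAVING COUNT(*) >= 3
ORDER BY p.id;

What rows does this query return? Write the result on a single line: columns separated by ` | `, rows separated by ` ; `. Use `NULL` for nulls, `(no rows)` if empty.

Brazil | 3 ; Brazil | 4

Join each books row to its authors via author_id.
Group joined rows by authors.id; compute COUNT(*) per group.
HAVING: keep groups with count ≥ 3.
  1: ids {3, 10} → COUNT(*)=2
  8: ids {14, 17, 25} → COUNT(*)=3
  9: ids {9, 30} → COUNT(*)=2
  10: ids {12, 20, 22, 32} → COUNT(*)=4
  13: ids {15} → COUNT(*)=1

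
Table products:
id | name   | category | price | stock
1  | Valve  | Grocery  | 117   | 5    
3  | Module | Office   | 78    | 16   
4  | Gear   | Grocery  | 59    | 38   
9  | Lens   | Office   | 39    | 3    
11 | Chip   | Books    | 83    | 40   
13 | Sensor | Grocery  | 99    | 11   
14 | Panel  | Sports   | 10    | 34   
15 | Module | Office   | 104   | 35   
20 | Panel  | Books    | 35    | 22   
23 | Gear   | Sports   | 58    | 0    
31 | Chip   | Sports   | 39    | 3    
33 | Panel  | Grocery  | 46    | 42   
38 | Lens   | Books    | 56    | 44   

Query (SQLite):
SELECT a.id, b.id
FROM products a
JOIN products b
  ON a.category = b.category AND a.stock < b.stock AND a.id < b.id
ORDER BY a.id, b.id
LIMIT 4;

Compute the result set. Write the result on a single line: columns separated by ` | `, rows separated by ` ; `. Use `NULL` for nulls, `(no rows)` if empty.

1 | 4 ; 1 | 13 ; 1 | 33 ; 3 | 15

Pairs (a,b) with same category, a.stock < b.stock, a.id < b.id.
category groups: Books:{11,20,38} Grocery:{1,4,13,33} Office:{3,9,15} Sports:{14,23,31}
Ordered by (a.id, b.id); first 4.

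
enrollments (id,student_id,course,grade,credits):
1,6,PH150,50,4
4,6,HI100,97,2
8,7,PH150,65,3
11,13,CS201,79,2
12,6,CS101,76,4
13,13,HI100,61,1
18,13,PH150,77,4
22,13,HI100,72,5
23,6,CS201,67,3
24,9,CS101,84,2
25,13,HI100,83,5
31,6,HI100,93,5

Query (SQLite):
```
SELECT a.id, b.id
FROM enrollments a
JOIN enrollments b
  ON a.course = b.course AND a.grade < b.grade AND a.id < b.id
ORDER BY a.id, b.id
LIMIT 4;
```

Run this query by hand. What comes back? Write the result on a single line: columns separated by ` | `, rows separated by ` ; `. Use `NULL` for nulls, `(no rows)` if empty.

Pairs (a,b) with same course, a.grade < b.grade, a.id < b.id.
course groups: CS101:{12,24} CS201:{11,23} HI100:{4,13,22,25,31} PH150:{1,8,18}
Ordered by (a.id, b.id); first 4.

1 | 8 ; 1 | 18 ; 8 | 18 ; 12 | 24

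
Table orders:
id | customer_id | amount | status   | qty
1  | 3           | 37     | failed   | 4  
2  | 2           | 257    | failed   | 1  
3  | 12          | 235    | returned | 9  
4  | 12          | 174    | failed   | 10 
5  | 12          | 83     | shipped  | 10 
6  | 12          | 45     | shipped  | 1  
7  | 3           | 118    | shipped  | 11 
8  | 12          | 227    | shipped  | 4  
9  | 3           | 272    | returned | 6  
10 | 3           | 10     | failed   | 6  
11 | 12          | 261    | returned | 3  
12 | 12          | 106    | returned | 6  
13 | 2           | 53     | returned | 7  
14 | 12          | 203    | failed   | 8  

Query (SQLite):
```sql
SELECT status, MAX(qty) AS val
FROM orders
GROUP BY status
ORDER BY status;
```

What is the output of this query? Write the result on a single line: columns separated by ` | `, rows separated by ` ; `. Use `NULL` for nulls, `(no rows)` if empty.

failed | 10 ; returned | 9 ; shipped | 11

Partition orders by status; compute MAX(qty) within each group.
  failed: ids {1, 2, 4, 10, 14} → MAX(qty)=10
  returned: ids {3, 9, 11, 12, 13} → MAX(qty)=9
  shipped: ids {5, 6, 7, 8} → MAX(qty)=11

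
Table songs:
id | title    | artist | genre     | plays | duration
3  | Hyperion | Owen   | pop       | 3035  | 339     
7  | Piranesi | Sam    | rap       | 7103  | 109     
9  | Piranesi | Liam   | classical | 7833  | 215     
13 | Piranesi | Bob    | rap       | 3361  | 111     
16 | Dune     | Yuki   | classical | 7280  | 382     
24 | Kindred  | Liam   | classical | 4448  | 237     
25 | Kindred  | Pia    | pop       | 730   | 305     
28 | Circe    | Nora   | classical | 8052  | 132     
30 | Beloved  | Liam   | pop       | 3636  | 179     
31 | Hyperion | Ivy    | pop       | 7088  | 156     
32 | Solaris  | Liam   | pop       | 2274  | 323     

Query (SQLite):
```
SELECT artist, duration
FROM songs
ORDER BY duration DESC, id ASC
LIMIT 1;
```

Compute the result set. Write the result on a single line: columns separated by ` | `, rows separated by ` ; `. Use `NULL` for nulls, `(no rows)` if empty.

Yuki | 382

Sort by duration desc, tiebreak id asc: (382, id=16), (339, id=3), (323, id=32), (305, id=25) …. Take first 1.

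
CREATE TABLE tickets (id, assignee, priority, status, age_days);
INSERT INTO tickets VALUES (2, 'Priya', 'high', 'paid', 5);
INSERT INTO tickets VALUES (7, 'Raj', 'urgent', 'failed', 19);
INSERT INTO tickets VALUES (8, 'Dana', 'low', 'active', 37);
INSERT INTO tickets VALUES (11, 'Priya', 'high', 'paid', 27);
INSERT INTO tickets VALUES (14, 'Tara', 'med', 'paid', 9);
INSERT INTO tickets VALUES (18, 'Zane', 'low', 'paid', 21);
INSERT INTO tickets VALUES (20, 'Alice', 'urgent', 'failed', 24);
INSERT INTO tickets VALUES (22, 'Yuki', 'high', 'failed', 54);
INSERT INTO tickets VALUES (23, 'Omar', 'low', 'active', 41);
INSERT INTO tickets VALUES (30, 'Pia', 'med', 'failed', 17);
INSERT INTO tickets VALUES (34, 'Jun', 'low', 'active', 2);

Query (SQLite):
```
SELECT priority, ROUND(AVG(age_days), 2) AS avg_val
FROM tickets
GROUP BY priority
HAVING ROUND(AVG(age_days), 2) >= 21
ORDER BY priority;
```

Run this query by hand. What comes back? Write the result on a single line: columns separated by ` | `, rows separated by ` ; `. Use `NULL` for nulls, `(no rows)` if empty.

high | 28.67 ; low | 25.25 ; urgent | 21.5

Partition tickets by priority; compute ROUND(AVG(age_days), 2) within each group.
HAVING: keep groups where ROUND(AVG(age_days), 2) >= 21.
  high: ids {2, 11, 22} → ROUND(AVG(age_days), 2)=28.67
  low: ids {8, 18, 23, 34} → ROUND(AVG(age_days), 2)=25.25
  med: ids {14, 30} → ROUND(AVG(age_days), 2)=13
  urgent: ids {7, 20} → ROUND(AVG(age_days), 2)=21.5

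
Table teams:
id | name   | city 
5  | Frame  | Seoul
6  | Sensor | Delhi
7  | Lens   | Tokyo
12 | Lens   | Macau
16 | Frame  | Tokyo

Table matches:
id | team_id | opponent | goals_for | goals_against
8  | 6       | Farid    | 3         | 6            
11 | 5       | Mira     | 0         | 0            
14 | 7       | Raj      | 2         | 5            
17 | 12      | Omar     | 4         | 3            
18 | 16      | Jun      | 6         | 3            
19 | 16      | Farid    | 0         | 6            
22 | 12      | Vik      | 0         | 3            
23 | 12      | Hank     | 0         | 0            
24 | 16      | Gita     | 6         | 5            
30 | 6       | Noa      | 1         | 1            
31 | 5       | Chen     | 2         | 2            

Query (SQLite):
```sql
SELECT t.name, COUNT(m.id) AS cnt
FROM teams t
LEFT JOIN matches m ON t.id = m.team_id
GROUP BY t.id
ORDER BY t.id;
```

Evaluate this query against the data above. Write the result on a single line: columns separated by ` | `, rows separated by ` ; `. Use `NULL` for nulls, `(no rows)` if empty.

LEFT JOIN keeps every teams row; unmatched ones get NULL for matches columns.
Group by teams.id and compute COUNT(m.id). COUNT(col) of an all-NULL group is 0.
  5: ids {11, 31} → COUNT(m.id)=2
  6: ids {8, 30} → COUNT(m.id)=2
  7: ids {14} → COUNT(m.id)=1
  12: ids {17, 22, 23} → COUNT(m.id)=3
  16: ids {18, 19, 24} → COUNT(m.id)=3

Frame | 2 ; Sensor | 2 ; Lens | 1 ; Lens | 3 ; Frame | 3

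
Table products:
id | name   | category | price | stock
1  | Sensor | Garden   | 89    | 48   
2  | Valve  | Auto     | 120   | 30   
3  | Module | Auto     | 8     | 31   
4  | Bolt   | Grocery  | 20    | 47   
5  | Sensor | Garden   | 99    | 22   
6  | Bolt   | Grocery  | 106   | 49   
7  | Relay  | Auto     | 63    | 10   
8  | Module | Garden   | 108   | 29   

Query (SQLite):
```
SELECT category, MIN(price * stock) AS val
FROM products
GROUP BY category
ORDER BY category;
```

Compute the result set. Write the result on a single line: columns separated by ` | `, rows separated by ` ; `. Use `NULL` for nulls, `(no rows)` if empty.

Auto | 248 ; Garden | 2178 ; Grocery | 940

For each row compute price * stock.
Group by category; take MIN of the expression per group.
  Auto: ids {2, 3, 7} → MIN(price * stock)=248
  Garden: ids {1, 5, 8} → MIN(price * stock)=2178
  Grocery: ids {4, 6} → MIN(price * stock)=940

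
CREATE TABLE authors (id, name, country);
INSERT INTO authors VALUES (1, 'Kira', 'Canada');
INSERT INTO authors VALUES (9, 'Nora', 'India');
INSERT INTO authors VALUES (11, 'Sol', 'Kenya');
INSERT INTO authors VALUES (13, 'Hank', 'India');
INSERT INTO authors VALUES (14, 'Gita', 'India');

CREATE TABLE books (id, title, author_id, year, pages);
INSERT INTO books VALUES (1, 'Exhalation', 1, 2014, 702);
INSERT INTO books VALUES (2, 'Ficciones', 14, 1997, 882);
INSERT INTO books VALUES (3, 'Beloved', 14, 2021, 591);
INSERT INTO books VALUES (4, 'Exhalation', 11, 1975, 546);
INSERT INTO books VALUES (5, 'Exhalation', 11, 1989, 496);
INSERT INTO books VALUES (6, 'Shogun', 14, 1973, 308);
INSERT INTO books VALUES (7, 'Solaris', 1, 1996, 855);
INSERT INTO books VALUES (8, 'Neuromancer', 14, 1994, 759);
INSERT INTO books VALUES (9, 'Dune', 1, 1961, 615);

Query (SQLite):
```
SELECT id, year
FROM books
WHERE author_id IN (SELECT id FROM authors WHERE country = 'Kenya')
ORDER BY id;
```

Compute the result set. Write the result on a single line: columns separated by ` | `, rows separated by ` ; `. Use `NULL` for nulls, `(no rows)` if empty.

4 | 1975 ; 5 | 1989

Inner query: authors.id where country = 'Kenya'.
Outer: keep books rows whose author_id is in that set.
Inner query → {11}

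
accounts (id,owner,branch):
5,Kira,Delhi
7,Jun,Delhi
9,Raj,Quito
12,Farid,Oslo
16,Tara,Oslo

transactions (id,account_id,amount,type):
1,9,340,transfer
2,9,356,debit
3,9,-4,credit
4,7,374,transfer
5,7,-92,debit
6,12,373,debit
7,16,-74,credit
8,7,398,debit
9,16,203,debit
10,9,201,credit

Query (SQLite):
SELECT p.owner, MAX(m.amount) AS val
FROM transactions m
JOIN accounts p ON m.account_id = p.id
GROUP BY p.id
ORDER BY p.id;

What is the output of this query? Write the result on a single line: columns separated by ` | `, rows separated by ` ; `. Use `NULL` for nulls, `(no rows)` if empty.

Join each transactions row to its accounts via account_id.
Group joined rows by accounts.id; compute MAX(m.amount) per group.
  7: ids {4, 5, 8} → MAX(m.amount)=398
  9: ids {1, 2, 3, 10} → MAX(m.amount)=356
  12: ids {6} → MAX(m.amount)=373
  16: ids {7, 9} → MAX(m.amount)=203

Jun | 398 ; Raj | 356 ; Farid | 373 ; Tara | 203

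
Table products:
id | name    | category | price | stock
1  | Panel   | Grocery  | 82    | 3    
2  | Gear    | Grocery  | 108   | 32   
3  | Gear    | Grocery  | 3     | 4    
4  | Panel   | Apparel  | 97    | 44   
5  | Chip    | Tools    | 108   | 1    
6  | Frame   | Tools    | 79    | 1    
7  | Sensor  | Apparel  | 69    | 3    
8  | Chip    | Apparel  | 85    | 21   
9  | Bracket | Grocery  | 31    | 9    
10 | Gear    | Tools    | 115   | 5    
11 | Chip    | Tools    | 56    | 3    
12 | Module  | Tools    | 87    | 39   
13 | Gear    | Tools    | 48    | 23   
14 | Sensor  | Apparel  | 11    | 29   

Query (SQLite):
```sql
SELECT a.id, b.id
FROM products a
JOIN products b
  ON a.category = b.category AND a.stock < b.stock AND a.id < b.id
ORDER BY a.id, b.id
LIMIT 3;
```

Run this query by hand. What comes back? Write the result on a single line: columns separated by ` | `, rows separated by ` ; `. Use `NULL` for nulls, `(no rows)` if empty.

1 | 2 ; 1 | 3 ; 1 | 9

Pairs (a,b) with same category, a.stock < b.stock, a.id < b.id.
category groups: Apparel:{4,7,8,14} Grocery:{1,2,3,9} Tools:{5,6,10,11,12,13}
Ordered by (a.id, b.id); first 3.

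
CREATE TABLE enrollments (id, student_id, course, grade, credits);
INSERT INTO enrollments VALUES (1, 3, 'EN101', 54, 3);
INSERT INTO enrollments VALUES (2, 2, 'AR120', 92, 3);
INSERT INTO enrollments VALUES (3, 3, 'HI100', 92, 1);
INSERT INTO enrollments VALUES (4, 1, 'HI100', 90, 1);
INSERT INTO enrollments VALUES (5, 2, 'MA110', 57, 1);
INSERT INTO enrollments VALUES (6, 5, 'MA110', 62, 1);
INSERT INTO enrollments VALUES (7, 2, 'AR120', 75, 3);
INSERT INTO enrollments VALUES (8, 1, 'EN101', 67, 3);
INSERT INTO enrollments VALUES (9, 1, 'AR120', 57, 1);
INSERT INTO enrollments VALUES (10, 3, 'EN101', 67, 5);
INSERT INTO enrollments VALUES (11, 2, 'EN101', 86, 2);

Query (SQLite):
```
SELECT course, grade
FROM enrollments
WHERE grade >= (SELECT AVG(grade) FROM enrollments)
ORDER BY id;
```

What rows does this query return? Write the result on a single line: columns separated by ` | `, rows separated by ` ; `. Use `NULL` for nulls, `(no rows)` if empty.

Scalar subquery: AVG(grade) over all enrollments rows = 72.636364 (≈; comparison uses full precision).
Keep rows where grade >= that value.

AR120 | 92 ; HI100 | 92 ; HI100 | 90 ; AR120 | 75 ; EN101 | 86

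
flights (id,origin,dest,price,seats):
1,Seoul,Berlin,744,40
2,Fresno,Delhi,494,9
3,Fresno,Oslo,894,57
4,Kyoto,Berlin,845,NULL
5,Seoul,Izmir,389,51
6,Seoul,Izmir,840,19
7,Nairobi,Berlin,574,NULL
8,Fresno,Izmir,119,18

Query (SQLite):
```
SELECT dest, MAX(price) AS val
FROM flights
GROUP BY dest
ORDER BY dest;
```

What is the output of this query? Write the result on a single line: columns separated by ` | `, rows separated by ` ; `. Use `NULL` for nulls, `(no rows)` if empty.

Partition flights by dest; compute MAX(price) within each group.
  Berlin: ids {1, 4, 7} → MAX(price)=845
  Delhi: ids {2} → MAX(price)=494
  Izmir: ids {5, 6, 8} → MAX(price)=840
  Oslo: ids {3} → MAX(price)=894

Berlin | 845 ; Delhi | 494 ; Izmir | 840 ; Oslo | 894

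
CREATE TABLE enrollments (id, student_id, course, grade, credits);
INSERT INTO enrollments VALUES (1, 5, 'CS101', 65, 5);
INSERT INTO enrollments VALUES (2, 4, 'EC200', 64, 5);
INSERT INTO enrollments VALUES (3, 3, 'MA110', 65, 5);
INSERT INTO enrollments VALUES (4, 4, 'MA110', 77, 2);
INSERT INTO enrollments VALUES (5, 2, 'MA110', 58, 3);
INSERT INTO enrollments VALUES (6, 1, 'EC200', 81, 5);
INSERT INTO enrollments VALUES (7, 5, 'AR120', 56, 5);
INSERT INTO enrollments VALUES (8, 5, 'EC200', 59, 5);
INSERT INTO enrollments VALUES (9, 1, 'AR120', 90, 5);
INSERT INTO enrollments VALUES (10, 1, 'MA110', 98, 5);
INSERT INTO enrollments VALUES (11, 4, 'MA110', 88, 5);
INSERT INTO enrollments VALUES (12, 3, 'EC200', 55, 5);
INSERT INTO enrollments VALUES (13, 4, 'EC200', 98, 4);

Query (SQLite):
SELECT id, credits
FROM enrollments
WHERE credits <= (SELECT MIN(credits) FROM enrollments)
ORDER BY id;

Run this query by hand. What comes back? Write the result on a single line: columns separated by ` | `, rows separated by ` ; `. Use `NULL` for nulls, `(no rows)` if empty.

Scalar subquery: MIN(credits) over all enrollments rows = 2.
Keep rows where credits <= that value.

4 | 2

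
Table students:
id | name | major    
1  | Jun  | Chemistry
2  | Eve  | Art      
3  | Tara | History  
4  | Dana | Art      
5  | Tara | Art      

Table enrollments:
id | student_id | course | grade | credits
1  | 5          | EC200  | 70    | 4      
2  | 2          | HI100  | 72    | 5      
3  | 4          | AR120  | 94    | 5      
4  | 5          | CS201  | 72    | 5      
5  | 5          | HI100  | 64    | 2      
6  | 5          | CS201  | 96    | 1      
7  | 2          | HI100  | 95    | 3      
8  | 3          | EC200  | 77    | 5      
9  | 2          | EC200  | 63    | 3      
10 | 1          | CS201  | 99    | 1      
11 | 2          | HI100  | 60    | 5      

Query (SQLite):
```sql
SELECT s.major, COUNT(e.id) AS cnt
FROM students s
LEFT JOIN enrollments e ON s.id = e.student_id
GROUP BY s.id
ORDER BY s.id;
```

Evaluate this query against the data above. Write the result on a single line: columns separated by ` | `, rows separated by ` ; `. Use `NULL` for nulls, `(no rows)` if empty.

Chemistry | 1 ; Art | 4 ; History | 1 ; Art | 1 ; Art | 4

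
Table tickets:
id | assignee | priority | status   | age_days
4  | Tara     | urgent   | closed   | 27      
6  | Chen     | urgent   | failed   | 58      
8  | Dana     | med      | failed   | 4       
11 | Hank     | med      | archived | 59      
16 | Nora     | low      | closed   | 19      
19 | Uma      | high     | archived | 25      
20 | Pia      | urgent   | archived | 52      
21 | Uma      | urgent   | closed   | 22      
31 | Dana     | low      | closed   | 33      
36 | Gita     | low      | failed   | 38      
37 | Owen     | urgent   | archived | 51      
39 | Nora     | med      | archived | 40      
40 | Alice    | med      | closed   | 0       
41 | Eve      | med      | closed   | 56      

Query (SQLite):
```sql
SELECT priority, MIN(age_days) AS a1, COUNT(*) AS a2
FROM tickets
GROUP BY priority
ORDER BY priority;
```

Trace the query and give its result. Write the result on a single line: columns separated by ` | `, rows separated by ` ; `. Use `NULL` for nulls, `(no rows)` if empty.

high | 25 | 1 ; low | 19 | 3 ; med | 0 | 5 ; urgent | 22 | 5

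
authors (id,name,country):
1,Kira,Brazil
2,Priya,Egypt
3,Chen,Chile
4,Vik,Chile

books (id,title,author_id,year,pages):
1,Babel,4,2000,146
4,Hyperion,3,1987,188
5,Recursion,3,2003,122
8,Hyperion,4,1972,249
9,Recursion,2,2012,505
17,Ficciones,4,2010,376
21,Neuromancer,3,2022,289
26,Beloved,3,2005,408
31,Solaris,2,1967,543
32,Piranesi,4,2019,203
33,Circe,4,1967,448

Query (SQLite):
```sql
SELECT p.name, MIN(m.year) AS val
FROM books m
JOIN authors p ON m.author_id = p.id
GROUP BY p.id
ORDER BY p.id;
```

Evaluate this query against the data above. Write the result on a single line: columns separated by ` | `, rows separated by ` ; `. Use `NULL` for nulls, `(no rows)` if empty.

Priya | 1967 ; Chen | 1987 ; Vik | 1967

Join each books row to its authors via author_id.
Group joined rows by authors.id; compute MIN(m.year) per group.
  2: ids {9, 31} → MIN(m.year)=1967
  3: ids {4, 5, 21, 26} → MIN(m.year)=1987
  4: ids {1, 8, 17, 32, 33} → MIN(m.year)=1967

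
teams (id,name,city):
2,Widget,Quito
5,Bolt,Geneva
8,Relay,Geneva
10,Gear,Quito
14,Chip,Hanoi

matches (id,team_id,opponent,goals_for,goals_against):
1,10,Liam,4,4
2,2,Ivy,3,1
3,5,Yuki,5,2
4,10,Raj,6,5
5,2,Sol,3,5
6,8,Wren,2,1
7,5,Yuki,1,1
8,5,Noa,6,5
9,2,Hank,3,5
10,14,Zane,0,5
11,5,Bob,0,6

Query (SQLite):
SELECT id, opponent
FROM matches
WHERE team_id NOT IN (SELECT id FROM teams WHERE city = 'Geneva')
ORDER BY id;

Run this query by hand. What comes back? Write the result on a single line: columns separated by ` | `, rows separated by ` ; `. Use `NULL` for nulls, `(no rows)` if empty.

Inner query: teams.id where city = 'Geneva'.
Outer: keep matches rows whose team_id is not in that set.
Inner query → {5, 8}

1 | Liam ; 2 | Ivy ; 4 | Raj ; 5 | Sol ; 9 | Hank ; 10 | Zane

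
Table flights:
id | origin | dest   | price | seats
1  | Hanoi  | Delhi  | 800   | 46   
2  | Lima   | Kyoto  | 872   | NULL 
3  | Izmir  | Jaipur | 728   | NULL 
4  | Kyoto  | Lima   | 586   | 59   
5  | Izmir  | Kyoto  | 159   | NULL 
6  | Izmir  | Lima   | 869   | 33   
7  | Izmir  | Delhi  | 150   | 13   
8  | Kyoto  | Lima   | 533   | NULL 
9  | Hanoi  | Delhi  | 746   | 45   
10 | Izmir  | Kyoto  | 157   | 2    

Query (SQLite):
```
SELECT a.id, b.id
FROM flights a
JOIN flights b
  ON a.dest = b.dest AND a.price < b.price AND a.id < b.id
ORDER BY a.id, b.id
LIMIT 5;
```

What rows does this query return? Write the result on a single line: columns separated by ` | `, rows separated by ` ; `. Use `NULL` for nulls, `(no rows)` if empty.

4 | 6 ; 7 | 9

Pairs (a,b) with same dest, a.price < b.price, a.id < b.id.
dest groups: Delhi:{1,7,9} Jaipur:{3} Kyoto:{2,5,10} Lima:{4,6,8}
Ordered by (a.id, b.id); first 5.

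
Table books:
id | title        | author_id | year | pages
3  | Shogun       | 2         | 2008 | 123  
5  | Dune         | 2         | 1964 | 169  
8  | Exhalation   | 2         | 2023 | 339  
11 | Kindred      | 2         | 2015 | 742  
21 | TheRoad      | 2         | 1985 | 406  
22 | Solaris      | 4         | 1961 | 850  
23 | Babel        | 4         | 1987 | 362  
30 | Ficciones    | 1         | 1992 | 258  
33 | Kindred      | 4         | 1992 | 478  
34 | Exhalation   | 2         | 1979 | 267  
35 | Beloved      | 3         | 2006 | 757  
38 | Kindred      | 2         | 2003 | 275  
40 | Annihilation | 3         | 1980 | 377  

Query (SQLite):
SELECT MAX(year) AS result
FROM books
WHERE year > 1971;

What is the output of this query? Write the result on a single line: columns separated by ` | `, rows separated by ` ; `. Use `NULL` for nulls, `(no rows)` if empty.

2023

Rows where year > 1971 → year values: [2008, 2023, 2015, 1985, 1987, 1992, 1992, 1979, 2006, 2003, 1980].
MAX of non-NULL values = 2023.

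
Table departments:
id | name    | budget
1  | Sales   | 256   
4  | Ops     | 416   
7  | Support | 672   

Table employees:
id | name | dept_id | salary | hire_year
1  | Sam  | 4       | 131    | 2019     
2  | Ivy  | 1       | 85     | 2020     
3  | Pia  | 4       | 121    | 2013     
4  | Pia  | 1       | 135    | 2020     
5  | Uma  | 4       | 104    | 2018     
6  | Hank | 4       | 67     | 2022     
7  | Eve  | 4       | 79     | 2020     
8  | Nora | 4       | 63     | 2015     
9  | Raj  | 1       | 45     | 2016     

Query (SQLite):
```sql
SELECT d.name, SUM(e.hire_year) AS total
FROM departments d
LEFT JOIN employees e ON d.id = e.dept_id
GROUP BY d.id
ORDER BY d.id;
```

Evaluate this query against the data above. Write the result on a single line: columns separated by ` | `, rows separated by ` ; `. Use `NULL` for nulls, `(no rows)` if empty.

LEFT JOIN keeps every departments row; unmatched ones get NULL for employees columns.
Group by departments.id and compute SUM(e.hire_year). SUM over an all-NULL group is NULL.
  1: ids {2, 4, 9} → SUM(e.hire_year)=6056
  4: ids {1, 3, 5, 6, 7, 8} → SUM(e.hire_year)=12107
  7: ids {—} → SUM(e.hire_year)=NULL

Sales | 6056 ; Ops | 12107 ; Support | NULL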